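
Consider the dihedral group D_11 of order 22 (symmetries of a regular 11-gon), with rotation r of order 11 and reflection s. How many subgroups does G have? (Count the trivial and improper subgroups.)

14

|G| = 22, so by Lagrange every subgroup order divides 22. Divisors: 1, 2, 11, 22.
Subgroups by order — order 1: 1; order 2: 11; order 11: 1; order 22: 1.
Total: 1 + 11 + 1 + 1 = 14.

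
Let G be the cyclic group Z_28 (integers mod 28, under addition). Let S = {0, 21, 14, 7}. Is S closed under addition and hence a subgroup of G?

|S| = 4 divides |G| = 28, consistent with Lagrange.
S contains the identity, every element's inverse is in S, and S is closed under +: it is a subgroup.
In fact S = ⟨21⟩.

Yes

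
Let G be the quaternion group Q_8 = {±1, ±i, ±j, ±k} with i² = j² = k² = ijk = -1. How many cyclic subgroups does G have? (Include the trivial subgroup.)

5

Each element a generates a cyclic subgroup ⟨a⟩; distinct elements may generate the same one (a cyclic group of order d has φ(d) generators).
Cyclic subgroups by order — order 1: 1; order 2: 1; order 4: 3.
Total: 5.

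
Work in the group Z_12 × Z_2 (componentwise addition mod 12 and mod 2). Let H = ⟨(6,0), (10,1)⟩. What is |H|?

|⟨(6,0)⟩| = 2 and |⟨(10,1)⟩| = 6, so |H| is a multiple of lcm(2, 6) = 6 and divides |G| = 24.
Closing under the operation: H = {(0,0), (0,1), (2,0), (2,1), (4,0), (4,1), (6,0), (6,1), (8,0), (8,1), (10,0), (10,1)}, so |H| = 12.

12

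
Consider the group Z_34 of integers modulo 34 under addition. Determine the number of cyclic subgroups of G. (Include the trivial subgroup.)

4

Each element a generates a cyclic subgroup ⟨a⟩; distinct elements may generate the same one (a cyclic group of order d has φ(d) generators).
Cyclic subgroups by order — order 1: 1; order 2: 1; order 17: 1; order 34: 1.
Total: 4.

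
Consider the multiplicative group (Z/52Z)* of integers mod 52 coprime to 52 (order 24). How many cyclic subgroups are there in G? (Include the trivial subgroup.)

12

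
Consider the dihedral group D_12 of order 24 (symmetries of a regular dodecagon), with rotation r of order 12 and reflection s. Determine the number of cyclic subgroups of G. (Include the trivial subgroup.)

A cyclic subgroup of order d is generated by each of its φ(d) elements of order d, so the cyclic subgroups of order d number (#elements of order d)/φ(d).
Cyclic subgroups by order — order 1: 1; order 2: 13; order 3: 1; order 4: 1; order 6: 1; order 12: 1.
Total: 18.

18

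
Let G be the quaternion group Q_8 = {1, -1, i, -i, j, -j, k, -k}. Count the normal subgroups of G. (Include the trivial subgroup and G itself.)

6

G has 6 subgroups. Checking conjugation-invariance by order — order 1: 1/1 normal; order 2: 1/1 normal; order 4: 3/3 normal; order 8: 1/1 normal.
Total normal subgroups: 6.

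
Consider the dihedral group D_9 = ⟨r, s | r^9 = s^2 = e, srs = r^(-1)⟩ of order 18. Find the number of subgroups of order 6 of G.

3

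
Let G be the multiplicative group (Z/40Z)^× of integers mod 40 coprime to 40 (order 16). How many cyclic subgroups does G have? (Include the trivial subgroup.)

Group the elements of G by the cyclic subgroup they generate; each cyclic subgroup of order d accounts for φ(d) elements.
Cyclic subgroups by order — order 1: 1; order 2: 7; order 4: 4.
Total: 12.

12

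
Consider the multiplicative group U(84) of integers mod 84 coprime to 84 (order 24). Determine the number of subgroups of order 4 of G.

|G| = 24 and 4 | 24, so subgroups of order 4 are possible by Lagrange.
The subgroups of order 4 are: {1, 13, 29, 41}; {1, 13, 43, 55}; {1, 13, 71, 83}; {1, 29, 43, 71}; … (7 in all).
So G has 7 subgroups of order 4.

7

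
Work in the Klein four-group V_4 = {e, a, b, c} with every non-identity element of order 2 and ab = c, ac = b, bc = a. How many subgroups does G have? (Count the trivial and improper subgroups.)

|G| = 4, so by Lagrange every subgroup order divides 4. Divisors: 1, 2, 4.
Subgroups by order — order 1: 1; order 2: 3; order 4: 1.
Total: 1 + 3 + 1 = 5.

5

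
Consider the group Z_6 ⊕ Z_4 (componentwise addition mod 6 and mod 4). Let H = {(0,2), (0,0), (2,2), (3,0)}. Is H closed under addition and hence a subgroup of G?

(2,2) ∈ H but its inverse (4,2) ∉ H, so H is not a subgroup.

No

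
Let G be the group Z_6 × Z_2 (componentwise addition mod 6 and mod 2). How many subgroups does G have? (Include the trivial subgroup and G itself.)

10

|G| = 12, so by Lagrange every subgroup order divides 12. Divisors: 1, 2, 3, 4, 6, 12.
Subgroups by order — order 1: 1; order 2: 3; order 3: 1; order 4: 1; order 6: 3; order 12: 1.
Total: 1 + 3 + 1 + 1 + 3 + 1 = 10.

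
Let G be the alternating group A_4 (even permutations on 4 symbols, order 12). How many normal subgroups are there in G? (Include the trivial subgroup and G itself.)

G has 10 subgroups. Checking conjugation-invariance by order — order 1: 1/1 normal; order 2: 0/3 normal; order 3: 0/4 normal; order 4: 1/1 normal; order 12: 1/1 normal.
Total normal subgroups: 3.

3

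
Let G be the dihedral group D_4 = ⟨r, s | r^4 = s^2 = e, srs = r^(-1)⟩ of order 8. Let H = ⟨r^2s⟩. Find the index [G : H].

4

|⟨r^2s⟩| = 2 and |G| = 8.
By Lagrange, [G : H] = |G|/|H| = 8/2 = 4.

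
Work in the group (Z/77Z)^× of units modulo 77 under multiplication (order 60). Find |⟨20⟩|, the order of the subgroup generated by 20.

10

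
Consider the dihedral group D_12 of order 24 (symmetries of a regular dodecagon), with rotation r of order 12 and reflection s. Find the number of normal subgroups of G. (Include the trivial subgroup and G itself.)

9

G has 34 subgroups. Checking conjugation-invariance by order — order 1: 1/1 normal; order 2: 1/13 normal; order 3: 1/1 normal; order 4: 1/7 normal; order 6: 1/5 normal; order 8: 0/3 normal; order 12: 3/3 normal; order 24: 1/1 normal.
Total normal subgroups: 9.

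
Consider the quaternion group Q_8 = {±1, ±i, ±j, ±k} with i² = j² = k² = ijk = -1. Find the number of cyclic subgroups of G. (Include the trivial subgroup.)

A cyclic subgroup of order d is generated by each of its φ(d) elements of order d, so the cyclic subgroups of order d number (#elements of order d)/φ(d).
Cyclic subgroups by order — order 1: 1; order 2: 1; order 4: 3.
Total: 5.

5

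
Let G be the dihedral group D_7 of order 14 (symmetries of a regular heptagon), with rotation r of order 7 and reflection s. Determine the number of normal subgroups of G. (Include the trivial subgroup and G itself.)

3

G has 10 subgroups. Checking conjugation-invariance by order — order 1: 1/1 normal; order 2: 0/7 normal; order 7: 1/1 normal; order 14: 1/1 normal.
Total normal subgroups: 3.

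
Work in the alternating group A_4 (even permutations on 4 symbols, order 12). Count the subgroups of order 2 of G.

3

|G| = 12 and 2 | 12, so subgroups of order 2 are possible by Lagrange.
The subgroups of order 2 are: {e, (1 2)(3 4)}; {e, (1 3)(2 4)}; {e, (1 4)(2 3)}.
So G has 3 subgroups of order 2.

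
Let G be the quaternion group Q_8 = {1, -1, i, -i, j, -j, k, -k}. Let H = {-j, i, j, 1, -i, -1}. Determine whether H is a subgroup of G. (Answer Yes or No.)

No

|H| = 6 does not divide |G| = 8, so by Lagrange H is not a subgroup.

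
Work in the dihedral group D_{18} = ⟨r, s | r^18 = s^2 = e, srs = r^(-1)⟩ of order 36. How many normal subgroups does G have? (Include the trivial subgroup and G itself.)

9

G has 45 subgroups. Checking conjugation-invariance by order — order 1: 1/1 normal; order 2: 1/19 normal; order 3: 1/1 normal; order 4: 0/9 normal; order 6: 1/7 normal; order 9: 1/1 normal; order 12: 0/3 normal; order 18: 3/3 normal; order 36: 1/1 normal.
Total normal subgroups: 9.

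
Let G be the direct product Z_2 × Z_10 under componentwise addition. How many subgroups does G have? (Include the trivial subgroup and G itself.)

|G| = 20, so by Lagrange every subgroup order divides 20. Divisors: 1, 2, 4, 5, 10, 20.
Subgroups by order — order 1: 1; order 2: 3; order 4: 1; order 5: 1; order 10: 3; order 20: 1.
Total: 1 + 3 + 1 + 1 + 3 + 1 = 10.

10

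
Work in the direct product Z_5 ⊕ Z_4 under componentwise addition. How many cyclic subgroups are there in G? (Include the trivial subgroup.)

6

Each element a generates a cyclic subgroup ⟨a⟩; distinct elements may generate the same one (a cyclic group of order d has φ(d) generators).
Cyclic subgroups by order — order 1: 1; order 2: 1; order 4: 1; order 5: 1; order 10: 1; order 20: 1.
Total: 6.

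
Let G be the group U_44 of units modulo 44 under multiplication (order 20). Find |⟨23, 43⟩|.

4

|⟨23⟩| = 2 and |⟨43⟩| = 2, so |H| is a multiple of lcm(2, 2) = 2 and divides |G| = 20.
Closing under the operation: H = {1, 21, 23, 43}, so |H| = 4.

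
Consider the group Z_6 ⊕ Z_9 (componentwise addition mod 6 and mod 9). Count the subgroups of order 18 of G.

|G| = 54 and 18 | 54, so subgroups of order 18 are possible by Lagrange.
The subgroups of order 18 are: {(0,0), (0,1), (0,2), (0,3), (0,4), (0,5), (0,6), (0,7), (0,8), (3,0), (3,1), (3,2), (3,3), (3,4), (3,5), (3,6), (3,7), (3,8)}; {(0,0), (0,3), (0,6), (1,0), (1,3), (1,6), (2,0), (2,3), (2,6), (3,0), (3,3), (3,6), (4,0), (4,3), (4,6), (5,0), (5,3), (5,6)}; {(0,0), (0,3), (0,6), (1,1), (1,4), (1,7), (2,2), (2,5), (2,8), (3,0), (3,3), (3,6), (4,1), (4,4), (4,7), (5,2), (5,5), (5,8)}; {(0,0), (0,3), (0,6), (1,2), (1,5), (1,8), (2,1), (2,4), (2,7), (3,0), (3,3), (3,6), (4,2), (4,5), (4,8), (5,1), (5,4), (5,7)}.
So G has 4 subgroups of order 18.

4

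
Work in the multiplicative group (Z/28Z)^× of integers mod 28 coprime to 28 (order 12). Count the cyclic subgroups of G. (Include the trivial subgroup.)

A cyclic subgroup of order d is generated by each of its φ(d) elements of order d, so the cyclic subgroups of order d number (#elements of order d)/φ(d).
Cyclic subgroups by order — order 1: 1; order 2: 3; order 3: 1; order 6: 3.
Total: 8.

8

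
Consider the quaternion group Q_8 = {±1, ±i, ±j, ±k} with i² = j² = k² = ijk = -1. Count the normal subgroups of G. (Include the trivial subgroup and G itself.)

6

G has 6 subgroups. Checking conjugation-invariance by order — order 1: 1/1 normal; order 2: 1/1 normal; order 4: 3/3 normal; order 8: 1/1 normal.
Total normal subgroups: 6.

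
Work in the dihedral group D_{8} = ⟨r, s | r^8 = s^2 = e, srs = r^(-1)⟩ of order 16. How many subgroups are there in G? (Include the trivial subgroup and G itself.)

|G| = 16, so by Lagrange every subgroup order divides 16. Divisors: 1, 2, 4, 8, 16.
Subgroups by order — order 1: 1; order 2: 9; order 4: 5; order 8: 3; order 16: 1.
Total: 1 + 9 + 5 + 3 + 1 = 19.

19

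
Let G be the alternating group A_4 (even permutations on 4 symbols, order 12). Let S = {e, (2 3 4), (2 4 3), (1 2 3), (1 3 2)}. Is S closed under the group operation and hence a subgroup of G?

|S| = 5 does not divide |G| = 12, so by Lagrange S is not a subgroup.

No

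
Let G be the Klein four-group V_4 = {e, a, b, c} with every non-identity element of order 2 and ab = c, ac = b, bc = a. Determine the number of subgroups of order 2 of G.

3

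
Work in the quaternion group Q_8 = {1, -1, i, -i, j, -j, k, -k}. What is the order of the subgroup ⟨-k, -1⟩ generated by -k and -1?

|⟨-k⟩| = 4 and |⟨-1⟩| = 2, so |H| is a multiple of lcm(4, 2) = 4 and divides |G| = 8.
Closing under the operation: H = {1, -1, k, -k}, so |H| = 4.

4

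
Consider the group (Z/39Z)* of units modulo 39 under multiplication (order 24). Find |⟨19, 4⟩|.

|⟨19⟩| = 12 and |⟨4⟩| = 6, so |H| is a multiple of lcm(12, 6) = 12 and divides |G| = 24.
Closing under the operation: H = {1, 4, 7, 10, 16, 19, 22, 25, 28, 31, 34, 37}, so |H| = 12.

12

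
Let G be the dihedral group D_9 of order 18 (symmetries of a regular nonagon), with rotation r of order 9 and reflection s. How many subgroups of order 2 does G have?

9

|G| = 18 and 2 | 18, so subgroups of order 2 are possible by Lagrange.
The subgroups of order 2 are: {e, r^2s}; {e, r^3s}; {e, r^4s}; {e, r^5s}; … (9 in all).
So G has 9 subgroups of order 2.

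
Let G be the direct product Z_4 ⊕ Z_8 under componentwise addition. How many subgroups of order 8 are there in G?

7

|G| = 32 and 8 | 32, so subgroups of order 8 are possible by Lagrange.
The subgroups of order 8 are: {(0,0), (0,1), (0,2), (0,3), (0,4), (0,5), (0,6), (0,7)}; {(0,0), (0,2), (0,4), (0,6), (2,0), (2,2), (2,4), (2,6)}; {(0,0), (0,2), (0,4), (0,6), (2,1), (2,3), (2,5), (2,7)}; {(0,0), (0,4), (1,0), (1,4), (2,0), (2,4), (3,0), (3,4)}; … (7 in all).
So G has 7 subgroups of order 8.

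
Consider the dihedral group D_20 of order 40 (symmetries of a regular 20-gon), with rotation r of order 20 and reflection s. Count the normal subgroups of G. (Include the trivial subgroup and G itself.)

G has 48 subgroups. Checking conjugation-invariance by order — order 1: 1/1 normal; order 2: 1/21 normal; order 4: 1/11 normal; order 5: 1/1 normal; order 8: 0/5 normal; order 10: 1/5 normal; order 20: 3/3 normal; order 40: 1/1 normal.
Total normal subgroups: 9.

9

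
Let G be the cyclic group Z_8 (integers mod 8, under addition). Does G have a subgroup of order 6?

No

6 does not divide |G| = 8, so by Lagrange no subgroup of order 6 exists.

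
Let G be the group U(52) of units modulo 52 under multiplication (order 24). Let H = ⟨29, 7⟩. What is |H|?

12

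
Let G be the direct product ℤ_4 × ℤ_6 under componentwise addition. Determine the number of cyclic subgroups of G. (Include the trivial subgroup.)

12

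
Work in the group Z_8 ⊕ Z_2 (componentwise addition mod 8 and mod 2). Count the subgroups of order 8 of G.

|G| = 16 and 8 | 16, so subgroups of order 8 are possible by Lagrange.
The subgroups of order 8 are: {(0,0), (0,1), (2,0), (2,1), (4,0), (4,1), (6,0), (6,1)}; {(0,0), (1,0), (2,0), (3,0), (4,0), (5,0), (6,0), (7,0)}; {(0,0), (1,1), (2,0), (3,1), (4,0), (5,1), (6,0), (7,1)}.
So G has 3 subgroups of order 8.

3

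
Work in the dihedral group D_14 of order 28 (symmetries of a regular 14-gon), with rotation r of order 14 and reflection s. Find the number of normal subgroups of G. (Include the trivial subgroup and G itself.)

7

G has 28 subgroups. Checking conjugation-invariance by order — order 1: 1/1 normal; order 2: 1/15 normal; order 4: 0/7 normal; order 7: 1/1 normal; order 14: 3/3 normal; order 28: 1/1 normal.
Total normal subgroups: 7.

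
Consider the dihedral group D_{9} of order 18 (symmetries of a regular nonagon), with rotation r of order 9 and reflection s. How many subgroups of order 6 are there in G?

|G| = 18 and 6 | 18, so subgroups of order 6 are possible by Lagrange.
The subgroups of order 6 are: {e, r^3, r^6, r^2s, r^5s, r^8s}; {e, r^3, r^6, s, r^3s, r^6s}; {e, r^3, r^6, rs, r^4s, r^7s}.
So G has 3 subgroups of order 6.

3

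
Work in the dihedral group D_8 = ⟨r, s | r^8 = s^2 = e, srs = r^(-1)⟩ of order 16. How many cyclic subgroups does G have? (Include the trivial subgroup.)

Group the elements of G by the cyclic subgroup they generate; each cyclic subgroup of order d accounts for φ(d) elements.
Cyclic subgroups by order — order 1: 1; order 2: 9; order 4: 1; order 8: 1.
Total: 12.

12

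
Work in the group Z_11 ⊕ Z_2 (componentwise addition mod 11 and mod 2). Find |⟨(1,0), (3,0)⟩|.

11

|⟨(1,0)⟩| = 11 and |⟨(3,0)⟩| = 11, so |H| is a multiple of lcm(11, 11) = 11 and divides |G| = 22.
Closing under the operation: H = {(0,0), (1,0), (2,0), (3,0), (4,0), (5,0), (6,0), (7,0), (8,0), (9,0), (10,0)}, so |H| = 11.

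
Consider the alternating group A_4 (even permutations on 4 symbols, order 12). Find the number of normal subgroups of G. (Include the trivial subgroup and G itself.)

3

G has 10 subgroups. Checking conjugation-invariance by order — order 1: 1/1 normal; order 2: 0/3 normal; order 3: 0/4 normal; order 4: 1/1 normal; order 12: 1/1 normal.
Total normal subgroups: 3.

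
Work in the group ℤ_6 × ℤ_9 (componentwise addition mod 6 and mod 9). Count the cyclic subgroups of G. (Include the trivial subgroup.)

Each element a generates a cyclic subgroup ⟨a⟩; distinct elements may generate the same one (a cyclic group of order d has φ(d) generators).
Cyclic subgroups by order — order 1: 1; order 2: 1; order 3: 4; order 6: 4; order 9: 3; order 18: 3.
Total: 16.

16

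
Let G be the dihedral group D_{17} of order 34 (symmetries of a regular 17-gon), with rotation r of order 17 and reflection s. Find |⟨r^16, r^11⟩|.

17

|⟨r^16⟩| = 17 and |⟨r^11⟩| = 17, so |H| is a multiple of lcm(17, 17) = 17 and divides |G| = 34.
Closing under the operation: H = {e, r, r^2, r^3, r^4, r^5, r^6, r^7, r^8, r^9, r^10, r^11, r^12, r^13, r^14, r^15, r^16}, so |H| = 17.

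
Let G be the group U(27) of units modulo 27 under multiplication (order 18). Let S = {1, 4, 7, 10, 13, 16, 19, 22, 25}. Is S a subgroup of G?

|S| = 9 divides |G| = 18, consistent with Lagrange.
S contains the identity, every element's inverse is in S, and S is closed under ·: it is a subgroup.
In fact S = ⟨4⟩.

Yes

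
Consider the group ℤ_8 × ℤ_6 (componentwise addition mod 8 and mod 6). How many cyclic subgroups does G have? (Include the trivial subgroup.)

16

A cyclic subgroup of order d is generated by each of its φ(d) elements of order d, so the cyclic subgroups of order d number (#elements of order d)/φ(d).
Cyclic subgroups by order — order 1: 1; order 2: 3; order 3: 1; order 4: 2; order 6: 3; order 8: 2; order 12: 2; order 24: 2.
Total: 16.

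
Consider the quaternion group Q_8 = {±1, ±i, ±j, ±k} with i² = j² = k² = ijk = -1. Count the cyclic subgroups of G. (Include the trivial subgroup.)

5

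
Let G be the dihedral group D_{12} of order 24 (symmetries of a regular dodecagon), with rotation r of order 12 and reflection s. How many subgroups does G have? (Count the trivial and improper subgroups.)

|G| = 24, so by Lagrange every subgroup order divides 24. Divisors: 1, 2, 3, 4, 6, 8, 12, 24.
Subgroups by order — order 1: 1; order 2: 13; order 3: 1; order 4: 7; order 6: 5; order 8: 3; order 12: 3; order 24: 1.
Total: 1 + 13 + 1 + 7 + 5 + 3 + 3 + 1 = 34.

34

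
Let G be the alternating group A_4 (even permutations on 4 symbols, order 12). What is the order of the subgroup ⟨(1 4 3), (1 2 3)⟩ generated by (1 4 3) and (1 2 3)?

|⟨(1 4 3)⟩| = 3 and |⟨(1 2 3)⟩| = 3, so |H| is a multiple of lcm(3, 3) = 3 and divides |G| = 12.
Closing {(1 4 3), (1 2 3)} under the group operation gives all of G, so |H| = 12.

12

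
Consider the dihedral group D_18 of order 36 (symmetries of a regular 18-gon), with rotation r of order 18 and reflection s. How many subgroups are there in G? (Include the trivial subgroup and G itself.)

|G| = 36, so by Lagrange every subgroup order divides 36. Divisors: 1, 2, 3, 4, 6, 9, 12, 18, 36.
Subgroups by order — order 1: 1; order 2: 19; order 3: 1; order 4: 9; order 6: 7; order 9: 1; order 12: 3; order 18: 3; order 36: 1.
Total: 1 + 19 + 1 + 9 + 7 + 1 + 3 + 3 + 1 = 45.

45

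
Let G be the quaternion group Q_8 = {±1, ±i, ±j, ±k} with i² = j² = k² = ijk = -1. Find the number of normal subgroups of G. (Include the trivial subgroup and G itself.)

G has 6 subgroups. Checking conjugation-invariance by order — order 1: 1/1 normal; order 2: 1/1 normal; order 4: 3/3 normal; order 8: 1/1 normal.
Total normal subgroups: 6.

6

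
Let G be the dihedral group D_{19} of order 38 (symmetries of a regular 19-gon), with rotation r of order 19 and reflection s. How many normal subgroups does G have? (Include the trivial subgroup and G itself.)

3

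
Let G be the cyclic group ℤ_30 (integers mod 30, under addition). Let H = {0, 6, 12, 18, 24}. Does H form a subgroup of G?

|H| = 5 divides |G| = 30, consistent with Lagrange.
H contains the identity, every element's inverse is in H, and H is closed under +: it is a subgroup.
In fact H = ⟨18⟩.

Yes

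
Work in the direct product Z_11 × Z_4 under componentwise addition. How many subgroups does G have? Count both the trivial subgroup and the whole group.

|G| = 44, so by Lagrange every subgroup order divides 44. Divisors: 1, 2, 4, 11, 22, 44.
Subgroups by order — order 1: 1; order 2: 1; order 4: 1; order 11: 1; order 22: 1; order 44: 1.
Total: 1 + 1 + 1 + 1 + 1 + 1 = 6.

6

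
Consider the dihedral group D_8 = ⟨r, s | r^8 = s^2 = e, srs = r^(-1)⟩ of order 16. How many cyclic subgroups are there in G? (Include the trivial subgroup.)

Group the elements of G by the cyclic subgroup they generate; each cyclic subgroup of order d accounts for φ(d) elements.
Cyclic subgroups by order — order 1: 1; order 2: 9; order 4: 1; order 8: 1.
Total: 12.

12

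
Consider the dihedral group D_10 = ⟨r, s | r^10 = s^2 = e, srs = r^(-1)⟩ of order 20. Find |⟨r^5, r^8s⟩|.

|⟨r^5⟩| = 2 and |⟨r^8s⟩| = 2, so |H| is a multiple of lcm(2, 2) = 2 and divides |G| = 20.
Closing under the operation: H = {e, r^5, r^3s, r^8s}, so |H| = 4.

4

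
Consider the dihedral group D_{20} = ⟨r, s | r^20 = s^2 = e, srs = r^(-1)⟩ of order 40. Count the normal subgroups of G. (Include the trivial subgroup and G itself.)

9

G has 48 subgroups. Checking conjugation-invariance by order — order 1: 1/1 normal; order 2: 1/21 normal; order 4: 1/11 normal; order 5: 1/1 normal; order 8: 0/5 normal; order 10: 1/5 normal; order 20: 3/3 normal; order 40: 1/1 normal.
Total normal subgroups: 9.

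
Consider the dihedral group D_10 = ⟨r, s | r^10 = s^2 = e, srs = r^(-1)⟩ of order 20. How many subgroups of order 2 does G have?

|G| = 20 and 2 | 20, so subgroups of order 2 are possible by Lagrange.
The subgroups of order 2 are: {e, r^2s}; {e, r^3s}; {e, r^4s}; {e, r^5}; … (11 in all).
So G has 11 subgroups of order 2.

11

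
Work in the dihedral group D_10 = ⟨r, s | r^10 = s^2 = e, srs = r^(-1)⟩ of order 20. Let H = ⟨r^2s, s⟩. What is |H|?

|⟨r^2s⟩| = 2 and |⟨s⟩| = 2, so |H| is a multiple of lcm(2, 2) = 2 and divides |G| = 20.
Closing under the operation: H = {e, r^2, r^4, r^6, r^8, s, r^2s, r^4s, r^6s, r^8s}, so |H| = 10.

10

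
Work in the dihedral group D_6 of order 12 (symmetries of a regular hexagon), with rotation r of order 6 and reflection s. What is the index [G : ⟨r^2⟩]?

4

|⟨r^2⟩| = 3 and |G| = 12.
By Lagrange, [G : H] = |G|/|H| = 12/3 = 4.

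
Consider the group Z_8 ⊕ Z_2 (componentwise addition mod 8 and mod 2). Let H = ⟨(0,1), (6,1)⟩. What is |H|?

8

|⟨(0,1)⟩| = 2 and |⟨(6,1)⟩| = 4, so |H| is a multiple of lcm(2, 4) = 4 and divides |G| = 16.
Closing under the operation: H = {(0,0), (0,1), (2,0), (2,1), (4,0), (4,1), (6,0), (6,1)}, so |H| = 8.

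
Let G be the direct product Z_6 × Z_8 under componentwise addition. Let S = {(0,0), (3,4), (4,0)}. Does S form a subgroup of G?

(4,0) ∈ S but its inverse (2,0) ∉ S, so S is not a subgroup.

No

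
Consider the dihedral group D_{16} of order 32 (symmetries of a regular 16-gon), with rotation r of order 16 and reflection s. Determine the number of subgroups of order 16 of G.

3

|G| = 32 and 16 | 32, so subgroups of order 16 are possible by Lagrange.
The subgroups of order 16 are: {e, r, r^2, r^3, r^4, r^5, r^6, r^7, r^8, r^9, r^10, r^11, r^12, r^13, r^14, r^15}; {e, r^2, r^4, r^6, r^8, r^10, r^12, r^14, s, r^2s, r^4s, r^6s, r^8s, r^10s, r^12s, r^14s}; {e, r^2, r^4, r^6, r^8, r^10, r^12, r^14, rs, r^3s, r^5s, r^7s, r^9s, r^11s, r^13s, r^15s}.
So G has 3 subgroups of order 16.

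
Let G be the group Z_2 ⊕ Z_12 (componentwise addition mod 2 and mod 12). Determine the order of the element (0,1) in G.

12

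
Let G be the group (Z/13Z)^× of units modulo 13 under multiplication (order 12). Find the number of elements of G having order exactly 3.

The elements of order 3 are: 3, 9.
That's 2.

2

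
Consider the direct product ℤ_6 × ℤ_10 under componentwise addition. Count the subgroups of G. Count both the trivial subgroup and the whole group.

20

|G| = 60, so by Lagrange every subgroup order divides 60. Divisors: 1, 2, 3, 4, 5, 6, 10, 12, 15, 20, 30, 60.
Subgroups by order — order 1: 1; order 2: 3; order 3: 1; order 4: 1; order 5: 1; order 6: 3; order 10: 3; order 12: 1; order 15: 1; order 20: 1; order 30: 3; order 60: 1.
Total: 1 + 3 + 1 + 1 + 1 + 3 + 3 + 1 + 1 + 1 + 3 + 1 = 20.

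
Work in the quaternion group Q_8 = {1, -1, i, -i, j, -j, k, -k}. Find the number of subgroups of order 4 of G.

3

|G| = 8 and 4 | 8, so subgroups of order 4 are possible by Lagrange.
The subgroups of order 4 are: {1, -1, i, -i}; {1, -1, j, -j}; {1, -1, k, -k}.
So G has 3 subgroups of order 4.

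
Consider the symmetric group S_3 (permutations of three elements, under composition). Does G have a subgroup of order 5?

No

5 does not divide |G| = 6, so by Lagrange no subgroup of order 5 exists.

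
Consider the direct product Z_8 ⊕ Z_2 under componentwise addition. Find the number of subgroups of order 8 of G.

3

|G| = 16 and 8 | 16, so subgroups of order 8 are possible by Lagrange.
The subgroups of order 8 are: {(0,0), (0,1), (2,0), (2,1), (4,0), (4,1), (6,0), (6,1)}; {(0,0), (1,0), (2,0), (3,0), (4,0), (5,0), (6,0), (7,0)}; {(0,0), (1,1), (2,0), (3,1), (4,0), (5,1), (6,0), (7,1)}.
So G has 3 subgroups of order 8.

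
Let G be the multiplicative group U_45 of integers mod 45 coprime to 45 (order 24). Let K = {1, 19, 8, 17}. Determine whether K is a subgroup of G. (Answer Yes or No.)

Yes

|K| = 4 divides |G| = 24, consistent with Lagrange.
K contains the identity, every element's inverse is in K, and K is closed under ·: it is a subgroup.
In fact K = ⟨8⟩.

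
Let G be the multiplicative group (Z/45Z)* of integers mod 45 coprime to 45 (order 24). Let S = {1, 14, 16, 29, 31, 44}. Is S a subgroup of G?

|S| = 6 divides |G| = 24, consistent with Lagrange.
S contains the identity, every element's inverse is in S, and S is closed under ·: it is a subgroup.
In fact S = ⟨29⟩.

Yes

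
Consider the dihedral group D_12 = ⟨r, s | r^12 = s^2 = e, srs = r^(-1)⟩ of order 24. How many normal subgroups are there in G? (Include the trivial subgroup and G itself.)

9

G has 34 subgroups. Checking conjugation-invariance by order — order 1: 1/1 normal; order 2: 1/13 normal; order 3: 1/1 normal; order 4: 1/7 normal; order 6: 1/5 normal; order 8: 0/3 normal; order 12: 3/3 normal; order 24: 1/1 normal.
Total normal subgroups: 9.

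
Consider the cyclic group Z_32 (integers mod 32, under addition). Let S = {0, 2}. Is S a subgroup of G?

No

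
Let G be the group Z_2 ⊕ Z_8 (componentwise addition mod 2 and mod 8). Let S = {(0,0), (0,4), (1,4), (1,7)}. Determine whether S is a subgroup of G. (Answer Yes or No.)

No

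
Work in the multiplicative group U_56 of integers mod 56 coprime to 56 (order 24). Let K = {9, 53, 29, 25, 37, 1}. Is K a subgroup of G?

Yes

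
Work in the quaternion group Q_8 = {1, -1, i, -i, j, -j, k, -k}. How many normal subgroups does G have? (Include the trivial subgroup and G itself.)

6

G has 6 subgroups. Checking conjugation-invariance by order — order 1: 1/1 normal; order 2: 1/1 normal; order 4: 3/3 normal; order 8: 1/1 normal.
Total normal subgroups: 6.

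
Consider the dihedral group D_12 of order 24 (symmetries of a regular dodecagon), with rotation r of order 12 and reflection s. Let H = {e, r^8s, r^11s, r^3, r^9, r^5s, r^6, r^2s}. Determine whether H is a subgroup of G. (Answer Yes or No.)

|H| = 8 divides |G| = 24, consistent with Lagrange.
H contains the identity, every element's inverse is in H, and H is closed under ·: it is a subgroup.

Yes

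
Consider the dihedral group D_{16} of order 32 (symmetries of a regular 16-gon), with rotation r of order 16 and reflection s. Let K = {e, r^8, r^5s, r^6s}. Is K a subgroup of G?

Closure fails: r^6s · r^5s = r ∉ K. So K is not a subgroup.

No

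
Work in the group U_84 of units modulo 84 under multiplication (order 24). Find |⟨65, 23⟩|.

12

|⟨65⟩| = 6 and |⟨23⟩| = 6, so |H| is a multiple of lcm(6, 6) = 6 and divides |G| = 24.
Closing under the operation: H = {1, 11, 23, 25, 29, 37, 43, 53, 65, 67, 71, 79}, so |H| = 12.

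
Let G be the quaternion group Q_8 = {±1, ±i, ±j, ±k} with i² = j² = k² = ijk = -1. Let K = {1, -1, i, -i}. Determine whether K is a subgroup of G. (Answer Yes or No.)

|K| = 4 divides |G| = 8, consistent with Lagrange.
K contains the identity, every element's inverse is in K, and K is closed under ·: it is a subgroup.
In fact K = ⟨-i⟩.

Yes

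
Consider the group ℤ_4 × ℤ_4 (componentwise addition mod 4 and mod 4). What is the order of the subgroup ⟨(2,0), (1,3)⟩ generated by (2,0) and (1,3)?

|⟨(2,0)⟩| = 2 and |⟨(1,3)⟩| = 4, so |H| is a multiple of lcm(2, 4) = 4 and divides |G| = 16.
Closing under the operation: H = {(0,0), (0,2), (1,1), (1,3), (2,0), (2,2), (3,1), (3,3)}, so |H| = 8.

8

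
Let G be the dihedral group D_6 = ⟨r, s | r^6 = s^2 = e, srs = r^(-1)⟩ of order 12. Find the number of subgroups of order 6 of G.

3

|G| = 12 and 6 | 12, so subgroups of order 6 are possible by Lagrange.
The subgroups of order 6 are: {e, r, r^2, r^3, r^4, r^5}; {e, r^2, r^4, s, r^2s, r^4s}; {e, r^2, r^4, rs, r^3s, r^5s}.
So G has 3 subgroups of order 6.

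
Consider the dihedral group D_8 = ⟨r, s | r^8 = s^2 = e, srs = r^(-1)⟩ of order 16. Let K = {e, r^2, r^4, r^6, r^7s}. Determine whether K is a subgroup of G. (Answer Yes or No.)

|K| = 5 does not divide |G| = 16, so by Lagrange K is not a subgroup.

No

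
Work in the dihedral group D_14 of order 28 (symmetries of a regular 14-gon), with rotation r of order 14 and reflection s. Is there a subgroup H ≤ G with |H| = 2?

2 | 28. A subgroup of order 2 is {e, r^10s}.

Yes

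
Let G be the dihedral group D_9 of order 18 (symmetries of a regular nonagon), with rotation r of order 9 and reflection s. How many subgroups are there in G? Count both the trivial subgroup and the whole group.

|G| = 18, so by Lagrange every subgroup order divides 18. Divisors: 1, 2, 3, 6, 9, 18.
Subgroups by order — order 1: 1; order 2: 9; order 3: 1; order 6: 3; order 9: 1; order 18: 1.
Total: 1 + 9 + 1 + 3 + 1 + 1 = 16.

16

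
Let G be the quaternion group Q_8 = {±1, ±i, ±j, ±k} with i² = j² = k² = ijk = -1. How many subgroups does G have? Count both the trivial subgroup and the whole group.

6

|G| = 8, so by Lagrange every subgroup order divides 8. Divisors: 1, 2, 4, 8.
Subgroups by order — order 1: 1; order 2: 1; order 4: 3; order 8: 1.
Total: 1 + 1 + 3 + 1 = 6.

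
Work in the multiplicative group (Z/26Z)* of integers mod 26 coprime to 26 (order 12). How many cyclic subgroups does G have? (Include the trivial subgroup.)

6

Each element a generates a cyclic subgroup ⟨a⟩; distinct elements may generate the same one (a cyclic group of order d has φ(d) generators).
Cyclic subgroups by order — order 1: 1; order 2: 1; order 3: 1; order 4: 1; order 6: 1; order 12: 1.
Total: 6.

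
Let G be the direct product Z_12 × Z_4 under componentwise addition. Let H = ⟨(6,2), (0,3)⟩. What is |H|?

8

|⟨(6,2)⟩| = 2 and |⟨(0,3)⟩| = 4, so |H| is a multiple of lcm(2, 4) = 4 and divides |G| = 48.
Closing under the operation: H = {(0,0), (0,1), (0,2), (0,3), (6,0), (6,1), (6,2), (6,3)}, so |H| = 8.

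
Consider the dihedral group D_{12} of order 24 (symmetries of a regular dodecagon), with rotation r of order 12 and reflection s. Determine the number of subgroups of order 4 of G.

7

|G| = 24 and 4 | 24, so subgroups of order 4 are possible by Lagrange.
The subgroups of order 4 are: {e, r^6, r^4s, r^10s}; {e, r^6, r^5s, r^11s}; {e, r^6, r^2s, r^8s}; {e, r^3, r^6, r^9}; … (7 in all).
So G has 7 subgroups of order 4.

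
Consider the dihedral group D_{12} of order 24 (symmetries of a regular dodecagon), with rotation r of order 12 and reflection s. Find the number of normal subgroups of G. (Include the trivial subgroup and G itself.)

G has 34 subgroups. Checking conjugation-invariance by order — order 1: 1/1 normal; order 2: 1/13 normal; order 3: 1/1 normal; order 4: 1/7 normal; order 6: 1/5 normal; order 8: 0/3 normal; order 12: 3/3 normal; order 24: 1/1 normal.
Total normal subgroups: 9.

9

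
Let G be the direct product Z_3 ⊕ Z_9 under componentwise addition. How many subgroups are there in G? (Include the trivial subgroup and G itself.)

10

|G| = 27, so by Lagrange every subgroup order divides 27. Divisors: 1, 3, 9, 27.
Subgroups by order — order 1: 1; order 3: 4; order 9: 4; order 27: 1.
Total: 1 + 4 + 4 + 1 = 10.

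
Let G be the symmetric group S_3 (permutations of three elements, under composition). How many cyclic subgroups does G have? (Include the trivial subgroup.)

Each element a generates a cyclic subgroup ⟨a⟩; distinct elements may generate the same one (a cyclic group of order d has φ(d) generators).
Cyclic subgroups by order — order 1: 1; order 2: 3; order 3: 1.
Total: 5.

5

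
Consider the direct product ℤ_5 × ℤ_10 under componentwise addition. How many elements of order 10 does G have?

An element (a,b) has order lcm(ord(a), ord(b)); count pairs with lcm equal to 10.
Enumerating gives 24 such elements.

24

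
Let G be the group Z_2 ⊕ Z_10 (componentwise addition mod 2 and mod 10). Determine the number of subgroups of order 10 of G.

3

|G| = 20 and 10 | 20, so subgroups of order 10 are possible by Lagrange.
The subgroups of order 10 are: {(0,0), (0,1), (0,2), (0,3), (0,4), (0,5), (0,6), (0,7), (0,8), (0,9)}; {(0,0), (0,2), (0,4), (0,6), (0,8), (1,0), (1,2), (1,4), (1,6), (1,8)}; {(0,0), (0,2), (0,4), (0,6), (0,8), (1,1), (1,3), (1,5), (1,7), (1,9)}.
So G has 3 subgroups of order 10.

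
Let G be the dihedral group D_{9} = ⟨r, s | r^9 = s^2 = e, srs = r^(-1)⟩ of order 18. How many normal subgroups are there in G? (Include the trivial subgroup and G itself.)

G has 16 subgroups. Checking conjugation-invariance by order — order 1: 1/1 normal; order 2: 0/9 normal; order 3: 1/1 normal; order 6: 0/3 normal; order 9: 1/1 normal; order 18: 1/1 normal.
Total normal subgroups: 4.

4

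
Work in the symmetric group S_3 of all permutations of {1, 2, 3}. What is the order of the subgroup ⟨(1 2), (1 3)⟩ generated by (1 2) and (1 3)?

6

|⟨(1 2)⟩| = 2 and |⟨(1 3)⟩| = 2, so |H| is a multiple of lcm(2, 2) = 2 and divides |G| = 6.
Closing {(1 2), (1 3)} under the group operation gives all of G, so |H| = 6.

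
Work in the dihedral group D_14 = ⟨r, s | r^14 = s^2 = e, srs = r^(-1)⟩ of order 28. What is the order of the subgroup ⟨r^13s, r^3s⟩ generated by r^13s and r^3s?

|⟨r^13s⟩| = 2 and |⟨r^3s⟩| = 2, so |H| is a multiple of lcm(2, 2) = 2 and divides |G| = 28.
Closing under the operation: H = {e, r^2, r^4, r^6, r^8, r^10, r^12, rs, r^3s, r^5s, r^7s, r^9s, r^11s, r^13s}, so |H| = 14.

14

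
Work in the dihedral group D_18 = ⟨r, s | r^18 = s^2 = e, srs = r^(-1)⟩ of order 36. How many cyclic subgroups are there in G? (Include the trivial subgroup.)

24

Each element a generates a cyclic subgroup ⟨a⟩; distinct elements may generate the same one (a cyclic group of order d has φ(d) generators).
Cyclic subgroups by order — order 1: 1; order 2: 19; order 3: 1; order 6: 1; order 9: 1; order 18: 1.
Total: 24.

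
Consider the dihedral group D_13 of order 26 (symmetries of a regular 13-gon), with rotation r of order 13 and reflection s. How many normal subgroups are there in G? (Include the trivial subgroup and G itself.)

G has 16 subgroups. Checking conjugation-invariance by order — order 1: 1/1 normal; order 2: 0/13 normal; order 13: 1/1 normal; order 26: 1/1 normal.
Total normal subgroups: 3.

3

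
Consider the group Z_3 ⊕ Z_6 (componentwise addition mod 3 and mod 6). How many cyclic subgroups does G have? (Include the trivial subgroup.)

10

Each element a generates a cyclic subgroup ⟨a⟩; distinct elements may generate the same one (a cyclic group of order d has φ(d) generators).
Cyclic subgroups by order — order 1: 1; order 2: 1; order 3: 4; order 6: 4.
Total: 10.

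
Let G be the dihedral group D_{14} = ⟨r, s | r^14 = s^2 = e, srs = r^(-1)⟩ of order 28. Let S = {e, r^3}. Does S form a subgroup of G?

r^3 ∈ S but its inverse r^11 ∉ S, so S is not a subgroup.

No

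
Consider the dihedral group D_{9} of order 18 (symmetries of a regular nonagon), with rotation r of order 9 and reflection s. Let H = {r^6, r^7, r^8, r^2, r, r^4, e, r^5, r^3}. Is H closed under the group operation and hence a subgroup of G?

Yes

|H| = 9 divides |G| = 18, consistent with Lagrange.
H contains the identity, every element's inverse is in H, and H is closed under ·: it is a subgroup.
In fact H = ⟨r^4⟩.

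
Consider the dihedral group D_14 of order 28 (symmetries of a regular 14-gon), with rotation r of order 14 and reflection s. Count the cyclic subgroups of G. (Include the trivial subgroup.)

18

A cyclic subgroup of order d is generated by each of its φ(d) elements of order d, so the cyclic subgroups of order d number (#elements of order d)/φ(d).
Cyclic subgroups by order — order 1: 1; order 2: 15; order 7: 1; order 14: 1.
Total: 18.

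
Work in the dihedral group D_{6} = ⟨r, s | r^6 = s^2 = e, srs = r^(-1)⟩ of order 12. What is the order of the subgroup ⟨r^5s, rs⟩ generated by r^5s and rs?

|⟨r^5s⟩| = 2 and |⟨rs⟩| = 2, so |H| is a multiple of lcm(2, 2) = 2 and divides |G| = 12.
Closing under the operation: H = {e, r^2, r^4, rs, r^3s, r^5s}, so |H| = 6.

6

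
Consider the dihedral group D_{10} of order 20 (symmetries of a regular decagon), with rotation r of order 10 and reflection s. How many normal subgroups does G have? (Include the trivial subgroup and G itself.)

7

G has 22 subgroups. Checking conjugation-invariance by order — order 1: 1/1 normal; order 2: 1/11 normal; order 4: 0/5 normal; order 5: 1/1 normal; order 10: 3/3 normal; order 20: 1/1 normal.
Total normal subgroups: 7.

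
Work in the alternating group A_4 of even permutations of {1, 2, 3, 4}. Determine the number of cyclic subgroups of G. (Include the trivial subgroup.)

8

A cyclic subgroup of order d is generated by each of its φ(d) elements of order d, so the cyclic subgroups of order d number (#elements of order d)/φ(d).
Cyclic subgroups by order — order 1: 1; order 2: 3; order 3: 4.
Total: 8.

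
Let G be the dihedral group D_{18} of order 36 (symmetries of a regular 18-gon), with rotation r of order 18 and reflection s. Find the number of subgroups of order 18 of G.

|G| = 36 and 18 | 36, so subgroups of order 18 are possible by Lagrange.
The subgroups of order 18 are: {e, r, r^2, r^3, r^4, r^5, r^6, r^7, r^8, r^9, r^10, r^11, r^12, r^13, r^14, r^15, r^16, r^17}; {e, r^2, r^4, r^6, r^8, r^10, r^12, r^14, r^16, s, r^2s, r^4s, r^6s, r^8s, r^10s, r^12s, r^14s, r^16s}; {e, r^2, r^4, r^6, r^8, r^10, r^12, r^14, r^16, rs, r^3s, r^5s, r^7s, r^9s, r^11s, r^13s, r^15s, r^17s}.
So G has 3 subgroups of order 18.

3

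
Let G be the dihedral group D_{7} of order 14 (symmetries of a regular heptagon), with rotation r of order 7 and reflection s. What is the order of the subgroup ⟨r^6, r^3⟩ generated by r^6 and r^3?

7

|⟨r^6⟩| = 7 and |⟨r^3⟩| = 7, so |H| is a multiple of lcm(7, 7) = 7 and divides |G| = 14.
Closing under the operation: H = {e, r, r^2, r^3, r^4, r^5, r^6}, so |H| = 7.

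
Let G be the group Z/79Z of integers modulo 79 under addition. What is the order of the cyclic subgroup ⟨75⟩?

In Z/79Z, the order of an element a is n/gcd(a, n).
gcd(75, 79) = 1, so |⟨75⟩| = 79/1 = 79.

79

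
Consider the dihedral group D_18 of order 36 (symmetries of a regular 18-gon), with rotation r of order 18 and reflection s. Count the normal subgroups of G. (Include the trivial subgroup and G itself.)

G has 45 subgroups. Checking conjugation-invariance by order — order 1: 1/1 normal; order 2: 1/19 normal; order 3: 1/1 normal; order 4: 0/9 normal; order 6: 1/7 normal; order 9: 1/1 normal; order 12: 0/3 normal; order 18: 3/3 normal; order 36: 1/1 normal.
Total normal subgroups: 9.

9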